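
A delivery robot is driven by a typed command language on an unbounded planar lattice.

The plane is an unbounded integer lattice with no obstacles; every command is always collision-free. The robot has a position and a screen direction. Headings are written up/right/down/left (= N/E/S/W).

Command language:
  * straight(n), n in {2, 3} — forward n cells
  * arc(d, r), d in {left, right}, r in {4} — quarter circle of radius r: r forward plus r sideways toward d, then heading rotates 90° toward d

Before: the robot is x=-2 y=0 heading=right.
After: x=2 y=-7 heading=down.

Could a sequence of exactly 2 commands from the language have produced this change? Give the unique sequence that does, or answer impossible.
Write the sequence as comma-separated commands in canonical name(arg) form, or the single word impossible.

arc(right, 4), straight(3)

key: position moved to (2,-7) AND the heading swung to S — translation plus rotation needed
from: x=-2 y=0 heading=right
1. arc(right, 4) → x=2 y=-4 heading=down
2. straight(3) → x=2 y=-7 heading=down
uniquely the one of 16 2-step routes that fits.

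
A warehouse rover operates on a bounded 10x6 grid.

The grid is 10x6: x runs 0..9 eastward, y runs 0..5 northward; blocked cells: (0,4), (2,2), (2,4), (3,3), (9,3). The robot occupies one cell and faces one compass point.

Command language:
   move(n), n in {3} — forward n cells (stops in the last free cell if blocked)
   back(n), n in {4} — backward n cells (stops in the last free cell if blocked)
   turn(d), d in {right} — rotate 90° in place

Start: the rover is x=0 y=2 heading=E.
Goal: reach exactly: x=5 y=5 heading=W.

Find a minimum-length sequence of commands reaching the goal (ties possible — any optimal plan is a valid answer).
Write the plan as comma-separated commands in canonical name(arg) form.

move(3), turn(right), back(4), turn(right), back(4)

start: x=0 y=2 heading=E
1. move(3) → x=1 y=2 heading=E
2. turn(right) → x=1 y=2 heading=S
3. back(4) → x=1 y=5 heading=S
4. turn(right) → x=1 y=5 heading=W
5. back(4) → x=5 y=5 heading=W
shorter routes all fall short; 5 is best.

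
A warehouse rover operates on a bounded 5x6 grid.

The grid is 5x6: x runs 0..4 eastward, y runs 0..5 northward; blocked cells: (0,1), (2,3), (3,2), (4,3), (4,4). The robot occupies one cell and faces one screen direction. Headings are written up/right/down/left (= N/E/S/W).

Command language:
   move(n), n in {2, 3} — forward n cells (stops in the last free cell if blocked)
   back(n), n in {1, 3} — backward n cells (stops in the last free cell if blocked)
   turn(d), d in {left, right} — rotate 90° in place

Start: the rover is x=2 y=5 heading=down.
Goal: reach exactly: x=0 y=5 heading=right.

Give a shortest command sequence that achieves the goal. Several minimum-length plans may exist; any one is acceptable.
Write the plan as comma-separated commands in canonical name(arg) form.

begin: x=2 y=5 heading=down
1. turn(left) → x=2 y=5 heading=right
2. back(3) → x=0 y=5 heading=right
shorter routes all fall short; 2 is best.

turn(left), back(3)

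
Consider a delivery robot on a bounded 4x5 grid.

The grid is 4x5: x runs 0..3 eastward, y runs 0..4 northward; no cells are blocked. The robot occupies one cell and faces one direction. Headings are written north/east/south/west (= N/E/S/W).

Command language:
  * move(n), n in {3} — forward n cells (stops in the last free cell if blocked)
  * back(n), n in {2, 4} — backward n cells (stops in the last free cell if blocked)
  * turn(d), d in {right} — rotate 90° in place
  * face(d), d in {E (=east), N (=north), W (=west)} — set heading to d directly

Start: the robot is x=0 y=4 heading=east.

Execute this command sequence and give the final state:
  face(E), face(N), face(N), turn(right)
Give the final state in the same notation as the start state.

from: x=0 y=4 heading=east
[1] after face(E): x=0 y=4 heading=east
[2] after face(N): x=0 y=4 heading=north
[3] after face(N): x=0 y=4 heading=north
[4] after turn(right): x=0 y=4 heading=east

x=0 y=4 heading=east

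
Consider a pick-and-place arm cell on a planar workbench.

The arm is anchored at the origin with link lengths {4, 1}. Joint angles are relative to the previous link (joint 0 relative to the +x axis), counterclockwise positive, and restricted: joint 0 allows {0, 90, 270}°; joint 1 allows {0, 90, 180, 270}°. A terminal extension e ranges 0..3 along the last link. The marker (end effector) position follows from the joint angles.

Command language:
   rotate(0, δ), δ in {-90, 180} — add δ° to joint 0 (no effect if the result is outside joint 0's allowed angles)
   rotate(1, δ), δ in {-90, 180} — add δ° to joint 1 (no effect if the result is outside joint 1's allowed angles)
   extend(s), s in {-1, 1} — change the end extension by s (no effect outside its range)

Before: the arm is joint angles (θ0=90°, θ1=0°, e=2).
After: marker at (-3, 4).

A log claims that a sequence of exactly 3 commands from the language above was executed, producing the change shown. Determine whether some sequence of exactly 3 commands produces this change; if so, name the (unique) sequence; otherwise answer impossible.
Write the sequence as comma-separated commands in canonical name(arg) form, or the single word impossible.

rotate(1, -90), rotate(1, -90), rotate(1, -90)

initial: joint angles (θ0=90°, θ1=0°, e=2)
1. rotate(1, -90) → joint angles (θ0=90°, θ1=270°, e=2)
2. rotate(1, -90) → joint angles (θ0=90°, θ1=180°, e=2)
3. rotate(1, -90) → joint angles (θ0=90°, θ1=90°, e=2)
all 216 alternatives checked — unique.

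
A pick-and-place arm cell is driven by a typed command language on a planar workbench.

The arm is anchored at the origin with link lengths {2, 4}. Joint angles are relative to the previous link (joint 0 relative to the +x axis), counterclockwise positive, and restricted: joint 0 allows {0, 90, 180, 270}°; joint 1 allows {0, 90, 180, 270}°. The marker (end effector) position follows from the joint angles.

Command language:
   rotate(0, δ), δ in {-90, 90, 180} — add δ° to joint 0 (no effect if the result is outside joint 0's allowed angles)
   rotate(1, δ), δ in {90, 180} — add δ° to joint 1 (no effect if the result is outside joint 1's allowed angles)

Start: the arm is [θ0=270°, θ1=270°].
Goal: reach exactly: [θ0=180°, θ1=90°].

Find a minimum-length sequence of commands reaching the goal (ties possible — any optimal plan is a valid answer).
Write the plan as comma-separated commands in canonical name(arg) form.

rotate(0, -90), rotate(1, 180)

start: [θ0=270°, θ1=270°]
t=1 rotate(0, -90) ⇒ [θ0=180°, θ1=270°]
t=2 rotate(1, 180) ⇒ [θ0=180°, θ1=90°]
nothing shorter than 2 reaches the goal.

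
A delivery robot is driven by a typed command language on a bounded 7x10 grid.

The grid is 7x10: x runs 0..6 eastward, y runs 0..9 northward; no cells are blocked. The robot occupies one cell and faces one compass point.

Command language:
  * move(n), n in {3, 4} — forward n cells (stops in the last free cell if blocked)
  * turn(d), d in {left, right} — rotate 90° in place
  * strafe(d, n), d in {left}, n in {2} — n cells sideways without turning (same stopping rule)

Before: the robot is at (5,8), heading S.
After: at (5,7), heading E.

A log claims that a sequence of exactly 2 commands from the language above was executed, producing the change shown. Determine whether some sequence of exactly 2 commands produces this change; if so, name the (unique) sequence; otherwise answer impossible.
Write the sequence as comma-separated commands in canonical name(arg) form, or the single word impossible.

impossible

no 2-step route produces this change.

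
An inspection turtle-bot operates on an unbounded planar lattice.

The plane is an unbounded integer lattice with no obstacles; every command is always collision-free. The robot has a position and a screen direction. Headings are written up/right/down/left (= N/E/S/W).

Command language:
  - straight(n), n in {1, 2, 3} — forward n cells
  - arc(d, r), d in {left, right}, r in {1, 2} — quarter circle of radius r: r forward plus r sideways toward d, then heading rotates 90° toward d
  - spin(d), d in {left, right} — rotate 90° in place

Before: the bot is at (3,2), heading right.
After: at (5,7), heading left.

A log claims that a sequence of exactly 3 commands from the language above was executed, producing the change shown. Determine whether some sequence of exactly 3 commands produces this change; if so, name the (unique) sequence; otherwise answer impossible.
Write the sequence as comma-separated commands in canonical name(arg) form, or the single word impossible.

key: position moved to (5,7) AND the heading swung to W — translation plus rotation needed
begin: at (3,2), heading right
step 1 (arc(left, 2)): at (5,4), heading up
step 2 (straight(3)): at (5,7), heading up
step 3 (spin(left)): at (5,7), heading left
uniquely the one of 729 3-step routes that fits.

arc(left, 2), straight(3), spin(left)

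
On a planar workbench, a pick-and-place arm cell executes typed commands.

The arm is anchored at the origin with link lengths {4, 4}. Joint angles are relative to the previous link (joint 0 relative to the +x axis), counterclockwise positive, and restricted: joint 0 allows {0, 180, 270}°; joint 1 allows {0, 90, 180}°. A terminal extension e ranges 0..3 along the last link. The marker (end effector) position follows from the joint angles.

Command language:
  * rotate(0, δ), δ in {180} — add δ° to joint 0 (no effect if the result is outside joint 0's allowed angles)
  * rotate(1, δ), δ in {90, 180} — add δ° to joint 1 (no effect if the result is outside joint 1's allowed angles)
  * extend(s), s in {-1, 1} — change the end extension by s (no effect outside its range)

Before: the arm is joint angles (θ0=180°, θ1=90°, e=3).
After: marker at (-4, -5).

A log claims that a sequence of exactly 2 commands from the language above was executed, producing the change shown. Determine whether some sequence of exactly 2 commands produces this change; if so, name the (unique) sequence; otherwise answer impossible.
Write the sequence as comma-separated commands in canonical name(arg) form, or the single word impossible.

from: joint angles (θ0=180°, θ1=90°, e=3)
step 1 (extend(-1)): joint angles (θ0=180°, θ1=90°, e=2)
step 2 (extend(-1)): joint angles (θ0=180°, θ1=90°, e=1)
no rival 2-sequence matches.

extend(-1), extend(-1)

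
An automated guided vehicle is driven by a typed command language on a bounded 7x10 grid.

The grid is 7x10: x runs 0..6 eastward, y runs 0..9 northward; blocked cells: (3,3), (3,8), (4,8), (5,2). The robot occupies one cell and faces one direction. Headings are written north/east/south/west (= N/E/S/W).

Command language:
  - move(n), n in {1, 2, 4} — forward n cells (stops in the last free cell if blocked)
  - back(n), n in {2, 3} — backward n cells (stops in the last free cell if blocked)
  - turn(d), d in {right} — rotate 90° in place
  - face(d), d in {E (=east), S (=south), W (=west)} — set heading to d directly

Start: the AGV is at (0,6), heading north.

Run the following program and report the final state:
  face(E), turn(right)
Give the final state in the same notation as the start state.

at (0,6), heading south

start: at (0,6), heading north
1. face(E) → at (0,6), heading east
2. turn(right) → at (0,6), heading south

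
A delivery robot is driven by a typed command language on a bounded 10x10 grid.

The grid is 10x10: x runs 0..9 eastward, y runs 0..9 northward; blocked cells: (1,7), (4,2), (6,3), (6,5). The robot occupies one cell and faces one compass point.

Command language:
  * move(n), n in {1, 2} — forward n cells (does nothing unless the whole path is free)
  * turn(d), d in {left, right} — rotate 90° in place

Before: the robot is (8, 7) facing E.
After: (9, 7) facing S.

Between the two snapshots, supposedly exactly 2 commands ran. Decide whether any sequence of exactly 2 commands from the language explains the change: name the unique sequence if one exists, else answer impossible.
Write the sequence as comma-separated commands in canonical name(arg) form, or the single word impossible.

key: cell and facing (now S) both changed — the 2 commands mix motion and turning
begin: (8, 7) facing E
t=1 move(1) ⇒ (9, 7) facing E
t=2 turn(right) ⇒ (9, 7) facing S
uniquely the one of 16 2-step routes that fits.

move(1), turn(right)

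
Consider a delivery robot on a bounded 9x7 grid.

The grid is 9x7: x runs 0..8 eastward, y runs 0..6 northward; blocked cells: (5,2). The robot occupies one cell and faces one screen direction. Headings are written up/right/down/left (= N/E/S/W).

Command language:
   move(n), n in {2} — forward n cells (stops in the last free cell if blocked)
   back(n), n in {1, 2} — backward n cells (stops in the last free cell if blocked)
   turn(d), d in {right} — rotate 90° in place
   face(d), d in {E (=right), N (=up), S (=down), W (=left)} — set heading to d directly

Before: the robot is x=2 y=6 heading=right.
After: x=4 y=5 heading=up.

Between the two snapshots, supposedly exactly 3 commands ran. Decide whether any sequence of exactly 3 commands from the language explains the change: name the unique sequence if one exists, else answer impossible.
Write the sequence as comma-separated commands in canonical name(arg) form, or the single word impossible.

key: running back(1) before move(2) would end elsewhere — order is forced
from: x=2 y=6 heading=right
t=1 move(2) ⇒ x=4 y=6 heading=right
t=2 face(N) ⇒ x=4 y=6 heading=up
t=3 back(1) ⇒ x=4 y=5 heading=up
no rival 3-sequence matches.

move(2), face(N), back(1)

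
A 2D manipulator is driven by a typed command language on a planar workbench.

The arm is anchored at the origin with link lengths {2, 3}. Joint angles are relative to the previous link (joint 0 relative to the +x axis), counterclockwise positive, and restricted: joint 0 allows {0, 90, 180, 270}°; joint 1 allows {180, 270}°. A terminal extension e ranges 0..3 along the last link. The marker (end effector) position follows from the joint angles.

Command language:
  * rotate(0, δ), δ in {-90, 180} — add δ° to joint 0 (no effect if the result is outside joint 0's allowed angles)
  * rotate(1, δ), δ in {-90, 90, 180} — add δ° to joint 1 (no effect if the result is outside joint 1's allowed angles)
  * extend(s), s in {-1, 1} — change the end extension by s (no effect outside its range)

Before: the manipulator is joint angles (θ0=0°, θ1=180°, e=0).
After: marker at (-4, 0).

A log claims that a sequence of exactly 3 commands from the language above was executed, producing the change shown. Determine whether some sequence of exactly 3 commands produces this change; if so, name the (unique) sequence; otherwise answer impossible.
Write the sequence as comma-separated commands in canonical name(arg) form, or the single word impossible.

initial: joint angles (θ0=0°, θ1=180°, e=0)
t=1 extend(1) ⇒ joint angles (θ0=0°, θ1=180°, e=1)
t=2 extend(1) ⇒ joint angles (θ0=0°, θ1=180°, e=2)
t=3 extend(1) ⇒ joint angles (θ0=0°, θ1=180°, e=3)
uniquely the one of 343 3-step routes that fits.

extend(1), extend(1), extend(1)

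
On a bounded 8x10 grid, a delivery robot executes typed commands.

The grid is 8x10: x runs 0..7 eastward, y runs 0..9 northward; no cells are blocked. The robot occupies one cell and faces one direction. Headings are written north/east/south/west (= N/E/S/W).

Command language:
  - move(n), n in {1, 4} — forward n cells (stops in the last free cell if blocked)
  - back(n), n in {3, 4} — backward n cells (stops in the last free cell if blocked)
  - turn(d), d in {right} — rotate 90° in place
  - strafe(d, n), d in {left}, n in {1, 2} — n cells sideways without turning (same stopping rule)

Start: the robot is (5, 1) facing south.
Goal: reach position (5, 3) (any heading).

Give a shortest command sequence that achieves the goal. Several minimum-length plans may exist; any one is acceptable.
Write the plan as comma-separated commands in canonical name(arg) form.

back(3), move(1)

begin: (5, 1) facing south
step 1 (back(3)): (5, 4) facing south
step 2 (move(1)): (5, 3) facing south
nothing shorter than 2 reaches the goal.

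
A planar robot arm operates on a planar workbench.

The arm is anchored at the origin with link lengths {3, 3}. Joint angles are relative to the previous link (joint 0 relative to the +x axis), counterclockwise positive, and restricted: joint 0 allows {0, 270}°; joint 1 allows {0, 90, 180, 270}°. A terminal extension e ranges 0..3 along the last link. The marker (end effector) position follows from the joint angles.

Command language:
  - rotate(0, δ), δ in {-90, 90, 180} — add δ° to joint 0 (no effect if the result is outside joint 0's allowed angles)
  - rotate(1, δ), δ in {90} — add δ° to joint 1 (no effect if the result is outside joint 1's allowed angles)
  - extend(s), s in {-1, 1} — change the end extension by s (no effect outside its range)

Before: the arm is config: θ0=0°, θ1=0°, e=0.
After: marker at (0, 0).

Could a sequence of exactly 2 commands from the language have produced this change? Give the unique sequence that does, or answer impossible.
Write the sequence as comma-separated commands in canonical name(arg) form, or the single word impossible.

from: config: θ0=0°, θ1=0°, e=0
step 1 (rotate(1, 90)): config: θ0=0°, θ1=90°, e=0
step 2 (rotate(1, 90)): config: θ0=0°, θ1=180°, e=0
uniquely the one of 36 2-step routes that fits.

rotate(1, 90), rotate(1, 90)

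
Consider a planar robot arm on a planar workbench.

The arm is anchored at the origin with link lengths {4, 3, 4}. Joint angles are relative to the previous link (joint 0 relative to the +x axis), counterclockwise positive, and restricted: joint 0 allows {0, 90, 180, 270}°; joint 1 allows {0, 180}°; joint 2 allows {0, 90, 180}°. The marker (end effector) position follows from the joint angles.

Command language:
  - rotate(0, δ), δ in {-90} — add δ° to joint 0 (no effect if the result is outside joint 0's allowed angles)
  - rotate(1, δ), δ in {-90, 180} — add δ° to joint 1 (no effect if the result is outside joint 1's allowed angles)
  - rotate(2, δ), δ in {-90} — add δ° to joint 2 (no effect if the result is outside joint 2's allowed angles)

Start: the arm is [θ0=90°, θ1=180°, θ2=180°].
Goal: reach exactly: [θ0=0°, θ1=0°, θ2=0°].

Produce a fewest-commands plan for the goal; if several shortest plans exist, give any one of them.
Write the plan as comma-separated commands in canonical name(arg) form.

begin: [θ0=90°, θ1=180°, θ2=180°]
step 1 (rotate(0, -90)): [θ0=0°, θ1=180°, θ2=180°]
step 2 (rotate(1, 180)): [θ0=0°, θ1=0°, θ2=180°]
step 3 (rotate(2, -90)): [θ0=0°, θ1=0°, θ2=90°]
step 4 (rotate(2, -90)): [θ0=0°, θ1=0°, θ2=0°]
no 3-step plan works, so 4 is optimal.

rotate(0, -90), rotate(1, 180), rotate(2, -90), rotate(2, -90)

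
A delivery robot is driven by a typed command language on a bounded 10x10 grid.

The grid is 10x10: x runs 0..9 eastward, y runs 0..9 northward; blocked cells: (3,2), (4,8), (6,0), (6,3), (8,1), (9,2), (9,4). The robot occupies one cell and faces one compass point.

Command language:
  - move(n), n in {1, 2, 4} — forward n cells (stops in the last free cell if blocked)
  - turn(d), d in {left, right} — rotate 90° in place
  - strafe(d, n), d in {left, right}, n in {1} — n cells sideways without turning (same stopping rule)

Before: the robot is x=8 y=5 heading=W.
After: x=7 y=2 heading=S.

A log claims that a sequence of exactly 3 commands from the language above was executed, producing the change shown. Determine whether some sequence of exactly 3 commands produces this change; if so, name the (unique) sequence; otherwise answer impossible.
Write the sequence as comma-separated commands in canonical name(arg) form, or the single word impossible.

turn(left), move(4), strafe(right, 1)

key: cell and facing (now S) both changed — the 3 commands mix motion and turning
t0: x=8 y=5 heading=W
step 1 (turn(left)): x=8 y=5 heading=S
step 2 (move(4)): x=8 y=2 heading=S
step 3 (strafe(right, 1)): x=7 y=2 heading=S
all 343 alternatives checked — unique.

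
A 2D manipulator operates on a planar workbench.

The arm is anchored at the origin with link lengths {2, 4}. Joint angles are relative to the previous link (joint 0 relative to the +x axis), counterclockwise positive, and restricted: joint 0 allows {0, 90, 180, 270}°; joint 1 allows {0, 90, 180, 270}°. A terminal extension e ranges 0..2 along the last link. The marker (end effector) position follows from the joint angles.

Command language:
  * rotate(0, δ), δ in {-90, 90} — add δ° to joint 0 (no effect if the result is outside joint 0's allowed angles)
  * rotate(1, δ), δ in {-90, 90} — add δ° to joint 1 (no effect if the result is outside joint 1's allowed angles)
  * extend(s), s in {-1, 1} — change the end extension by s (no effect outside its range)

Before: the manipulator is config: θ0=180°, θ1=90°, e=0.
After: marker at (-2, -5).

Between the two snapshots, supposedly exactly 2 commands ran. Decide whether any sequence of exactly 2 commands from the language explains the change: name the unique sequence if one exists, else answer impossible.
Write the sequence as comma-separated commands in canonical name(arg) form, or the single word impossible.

extend(-1), extend(1)

key: order matters: swapping extend(-1) and extend(1) lands elsewhere
start: config: θ0=180°, θ1=90°, e=0
step 1 (extend(-1)): config: θ0=180°, θ1=90°, e=0
step 2 (extend(1)): config: θ0=180°, θ1=90°, e=1
all 36 alternatives checked — unique.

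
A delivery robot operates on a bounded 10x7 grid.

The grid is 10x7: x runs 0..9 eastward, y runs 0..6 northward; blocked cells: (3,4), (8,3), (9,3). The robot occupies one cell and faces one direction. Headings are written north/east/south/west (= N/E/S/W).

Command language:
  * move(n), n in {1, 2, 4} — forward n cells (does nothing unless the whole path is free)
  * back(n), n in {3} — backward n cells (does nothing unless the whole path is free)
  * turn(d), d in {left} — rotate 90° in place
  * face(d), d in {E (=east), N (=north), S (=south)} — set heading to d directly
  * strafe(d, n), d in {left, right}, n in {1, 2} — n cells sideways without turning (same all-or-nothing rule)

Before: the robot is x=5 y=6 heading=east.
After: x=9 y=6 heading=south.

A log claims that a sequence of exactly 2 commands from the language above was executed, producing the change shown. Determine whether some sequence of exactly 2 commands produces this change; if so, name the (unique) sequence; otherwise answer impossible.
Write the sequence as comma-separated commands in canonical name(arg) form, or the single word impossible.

move(4), face(S)

key: position moved to (9,6) AND the heading swung to S — translation plus rotation needed
initial: x=5 y=6 heading=east
[1] after move(4): x=9 y=6 heading=east
[2] after face(S): x=9 y=6 heading=south
uniquely the one of 144 2-step routes that fits.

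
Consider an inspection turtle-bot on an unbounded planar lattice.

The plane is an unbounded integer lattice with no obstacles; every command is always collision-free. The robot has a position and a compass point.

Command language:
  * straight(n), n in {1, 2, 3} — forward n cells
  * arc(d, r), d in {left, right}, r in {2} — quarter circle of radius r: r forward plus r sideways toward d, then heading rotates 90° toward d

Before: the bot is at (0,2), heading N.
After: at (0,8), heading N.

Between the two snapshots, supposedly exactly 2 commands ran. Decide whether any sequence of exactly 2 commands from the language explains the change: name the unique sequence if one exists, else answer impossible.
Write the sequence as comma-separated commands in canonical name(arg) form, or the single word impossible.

straight(3), straight(3)

key: heading stays N — no command in the sequence turns
initial: at (0,2), heading N
t=1 straight(3) ⇒ at (0,5), heading N
t=2 straight(3) ⇒ at (0,8), heading N
all 25 alternatives checked — unique.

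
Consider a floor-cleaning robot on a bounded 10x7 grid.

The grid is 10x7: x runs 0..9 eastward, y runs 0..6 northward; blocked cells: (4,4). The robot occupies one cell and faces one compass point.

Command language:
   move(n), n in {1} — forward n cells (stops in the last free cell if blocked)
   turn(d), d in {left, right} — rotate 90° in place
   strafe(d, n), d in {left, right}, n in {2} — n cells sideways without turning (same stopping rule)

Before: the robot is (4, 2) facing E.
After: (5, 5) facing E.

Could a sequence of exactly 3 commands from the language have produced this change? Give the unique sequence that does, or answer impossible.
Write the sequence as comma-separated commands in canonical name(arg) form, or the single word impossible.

key: the first strafe(left, 2) is stopped early by the blocked cell at (4,4)
t0: (4, 2) facing E
[1] after strafe(left, 2): (4, 3) facing E
[2] after move(1): (5, 3) facing E
[3] after strafe(left, 2): (5, 5) facing E
all 125 alternatives checked — unique.

strafe(left, 2), move(1), strafe(left, 2)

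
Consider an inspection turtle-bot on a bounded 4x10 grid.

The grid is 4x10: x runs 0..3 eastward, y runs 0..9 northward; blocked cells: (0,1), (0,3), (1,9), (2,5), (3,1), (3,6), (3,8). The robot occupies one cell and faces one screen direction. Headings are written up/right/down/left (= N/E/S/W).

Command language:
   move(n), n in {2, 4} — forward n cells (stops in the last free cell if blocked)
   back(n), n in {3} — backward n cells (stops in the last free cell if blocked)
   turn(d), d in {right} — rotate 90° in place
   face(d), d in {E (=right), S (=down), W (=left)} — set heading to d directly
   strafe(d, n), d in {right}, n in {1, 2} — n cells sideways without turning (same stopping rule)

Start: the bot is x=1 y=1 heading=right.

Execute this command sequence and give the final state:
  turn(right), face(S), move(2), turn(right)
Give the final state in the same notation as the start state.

x=1 y=0 heading=left

from: x=1 y=1 heading=right
1. turn(right) → x=1 y=1 heading=down
2. face(S) → x=1 y=1 heading=down
3. move(2) → x=1 y=0 heading=down
4. turn(right) → x=1 y=0 heading=left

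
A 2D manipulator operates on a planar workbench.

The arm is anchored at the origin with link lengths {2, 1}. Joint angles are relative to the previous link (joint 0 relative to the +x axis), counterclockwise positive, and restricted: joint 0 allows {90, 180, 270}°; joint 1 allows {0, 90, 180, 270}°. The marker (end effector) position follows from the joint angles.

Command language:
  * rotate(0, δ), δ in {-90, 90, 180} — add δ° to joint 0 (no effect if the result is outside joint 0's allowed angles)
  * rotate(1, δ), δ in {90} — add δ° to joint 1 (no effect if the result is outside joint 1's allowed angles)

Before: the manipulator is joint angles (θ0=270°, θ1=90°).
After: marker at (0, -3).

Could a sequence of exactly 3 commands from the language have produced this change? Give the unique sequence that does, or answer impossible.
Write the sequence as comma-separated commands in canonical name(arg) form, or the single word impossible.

t0: joint angles (θ0=270°, θ1=90°)
t=1 rotate(1, 90) ⇒ joint angles (θ0=270°, θ1=180°)
t=2 rotate(1, 90) ⇒ joint angles (θ0=270°, θ1=270°)
t=3 rotate(1, 90) ⇒ joint angles (θ0=270°, θ1=0°)
no other 3-command option fits: unique.

rotate(1, 90), rotate(1, 90), rotate(1, 90)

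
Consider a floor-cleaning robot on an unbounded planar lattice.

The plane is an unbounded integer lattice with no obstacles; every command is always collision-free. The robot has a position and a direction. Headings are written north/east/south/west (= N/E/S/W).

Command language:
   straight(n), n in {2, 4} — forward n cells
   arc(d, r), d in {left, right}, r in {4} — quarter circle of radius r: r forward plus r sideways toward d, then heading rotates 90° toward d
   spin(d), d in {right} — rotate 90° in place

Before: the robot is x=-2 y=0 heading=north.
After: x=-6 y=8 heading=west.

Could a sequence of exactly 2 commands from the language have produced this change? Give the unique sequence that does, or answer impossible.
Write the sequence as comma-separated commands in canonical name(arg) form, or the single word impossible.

straight(4), arc(left, 4)

key: cell and facing (now W) both changed — the 2 commands mix motion and turning
initial: x=-2 y=0 heading=north
1. straight(4) → x=-2 y=4 heading=north
2. arc(left, 4) → x=-6 y=8 heading=west
no rival 2-sequence matches.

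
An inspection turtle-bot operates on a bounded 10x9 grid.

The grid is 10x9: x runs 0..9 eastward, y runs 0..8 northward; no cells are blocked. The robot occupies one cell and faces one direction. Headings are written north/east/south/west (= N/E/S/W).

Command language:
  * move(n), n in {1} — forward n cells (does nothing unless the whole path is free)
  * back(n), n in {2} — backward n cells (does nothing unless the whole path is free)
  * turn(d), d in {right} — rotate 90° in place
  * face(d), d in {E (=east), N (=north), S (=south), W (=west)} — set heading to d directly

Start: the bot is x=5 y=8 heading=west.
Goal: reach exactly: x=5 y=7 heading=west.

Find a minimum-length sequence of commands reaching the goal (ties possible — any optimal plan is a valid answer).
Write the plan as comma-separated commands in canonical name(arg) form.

face(S), move(1), face(W)

begin: x=5 y=8 heading=west
[1] after face(S): x=5 y=8 heading=south
[2] after move(1): x=5 y=7 heading=south
[3] after face(W): x=5 y=7 heading=west
shorter routes all fall short; 3 is best.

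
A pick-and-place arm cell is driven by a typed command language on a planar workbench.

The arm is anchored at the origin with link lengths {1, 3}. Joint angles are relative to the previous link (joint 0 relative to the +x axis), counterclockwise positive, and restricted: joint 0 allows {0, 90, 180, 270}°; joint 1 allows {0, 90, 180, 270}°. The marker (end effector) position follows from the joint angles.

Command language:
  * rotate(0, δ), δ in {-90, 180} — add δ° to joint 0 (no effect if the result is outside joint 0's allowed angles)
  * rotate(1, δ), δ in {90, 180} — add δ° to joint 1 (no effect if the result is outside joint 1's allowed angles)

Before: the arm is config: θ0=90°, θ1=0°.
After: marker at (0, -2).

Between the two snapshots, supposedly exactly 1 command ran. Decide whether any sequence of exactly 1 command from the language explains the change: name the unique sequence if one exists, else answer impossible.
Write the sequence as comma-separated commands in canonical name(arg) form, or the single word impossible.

begin: config: θ0=90°, θ1=0°
step 1 (rotate(1, 180)): config: θ0=90°, θ1=180°
all 4 alternatives checked — unique.

rotate(1, 180)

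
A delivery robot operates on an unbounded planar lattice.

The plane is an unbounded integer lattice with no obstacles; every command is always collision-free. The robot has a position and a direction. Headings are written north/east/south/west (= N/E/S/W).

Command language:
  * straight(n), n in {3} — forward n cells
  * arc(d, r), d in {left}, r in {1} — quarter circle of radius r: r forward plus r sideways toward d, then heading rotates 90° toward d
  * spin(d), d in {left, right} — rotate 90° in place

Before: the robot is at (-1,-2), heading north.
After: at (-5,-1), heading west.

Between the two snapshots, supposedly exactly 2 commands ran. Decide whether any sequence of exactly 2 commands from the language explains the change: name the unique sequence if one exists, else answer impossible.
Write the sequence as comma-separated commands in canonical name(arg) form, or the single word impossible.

arc(left, 1), straight(3)

key: order matters: swapping arc(left, 1) and straight(3) lands elsewhere
begin: at (-1,-2), heading north
step 1 (arc(left, 1)): at (-2,-1), heading west
step 2 (straight(3)): at (-5,-1), heading west
uniquely the one of 16 2-step routes that fits.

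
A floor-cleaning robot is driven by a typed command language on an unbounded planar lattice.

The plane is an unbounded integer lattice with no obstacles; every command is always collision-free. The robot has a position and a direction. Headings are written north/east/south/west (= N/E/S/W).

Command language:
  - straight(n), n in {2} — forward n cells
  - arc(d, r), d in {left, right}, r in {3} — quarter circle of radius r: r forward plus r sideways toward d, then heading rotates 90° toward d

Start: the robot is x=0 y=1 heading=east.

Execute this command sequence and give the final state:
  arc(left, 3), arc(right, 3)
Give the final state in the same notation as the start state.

x=6 y=7 heading=east

from: x=0 y=1 heading=east
t=1 arc(left, 3) ⇒ x=3 y=4 heading=north
t=2 arc(right, 3) ⇒ x=6 y=7 heading=east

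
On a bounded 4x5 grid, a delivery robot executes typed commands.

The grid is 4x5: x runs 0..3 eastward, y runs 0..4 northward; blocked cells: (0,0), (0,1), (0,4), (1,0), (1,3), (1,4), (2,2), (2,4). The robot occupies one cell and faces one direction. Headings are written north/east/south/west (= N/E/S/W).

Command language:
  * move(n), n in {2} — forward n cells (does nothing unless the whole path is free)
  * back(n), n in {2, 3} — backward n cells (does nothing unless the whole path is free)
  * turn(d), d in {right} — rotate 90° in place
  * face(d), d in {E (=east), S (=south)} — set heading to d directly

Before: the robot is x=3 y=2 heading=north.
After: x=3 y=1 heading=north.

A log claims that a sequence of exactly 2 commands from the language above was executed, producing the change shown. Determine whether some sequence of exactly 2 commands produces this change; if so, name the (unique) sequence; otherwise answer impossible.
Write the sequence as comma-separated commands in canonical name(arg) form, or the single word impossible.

move(2), back(3)

key: heading stays N — no command in the sequence turns
from: x=3 y=2 heading=north
[1] after move(2): x=3 y=4 heading=north
[2] after back(3): x=3 y=1 heading=north
all 36 alternatives checked — unique.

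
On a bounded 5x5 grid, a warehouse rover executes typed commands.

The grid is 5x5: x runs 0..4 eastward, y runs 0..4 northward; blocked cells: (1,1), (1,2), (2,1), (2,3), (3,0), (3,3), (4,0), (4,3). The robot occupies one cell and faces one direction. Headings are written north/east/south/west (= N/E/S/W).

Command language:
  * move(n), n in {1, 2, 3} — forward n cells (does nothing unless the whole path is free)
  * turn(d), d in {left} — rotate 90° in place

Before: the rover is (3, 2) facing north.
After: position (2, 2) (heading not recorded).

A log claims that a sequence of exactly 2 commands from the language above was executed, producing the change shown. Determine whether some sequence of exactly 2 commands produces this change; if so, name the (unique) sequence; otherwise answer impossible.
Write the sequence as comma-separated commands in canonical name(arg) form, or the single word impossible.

turn(left), move(1)

key: running move(1) before turn(left) would end elsewhere — order is forced
t0: (3, 2) facing north
t=1 turn(left) ⇒ (3, 2) facing west
t=2 move(1) ⇒ (2, 2) facing west
no rival 2-sequence matches.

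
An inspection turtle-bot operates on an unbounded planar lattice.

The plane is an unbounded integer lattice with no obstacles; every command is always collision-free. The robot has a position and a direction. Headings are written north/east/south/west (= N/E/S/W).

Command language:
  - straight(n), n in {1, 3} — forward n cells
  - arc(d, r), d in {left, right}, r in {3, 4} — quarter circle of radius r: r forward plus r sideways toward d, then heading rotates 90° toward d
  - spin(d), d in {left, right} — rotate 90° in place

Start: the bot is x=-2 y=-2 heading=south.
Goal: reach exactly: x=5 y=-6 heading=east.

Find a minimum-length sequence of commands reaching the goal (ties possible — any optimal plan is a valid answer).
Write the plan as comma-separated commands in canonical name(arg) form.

arc(left, 4), straight(3)

begin: x=-2 y=-2 heading=south
1. arc(left, 4) → x=2 y=-6 heading=east
2. straight(3) → x=5 y=-6 heading=east
shorter routes all fall short; 2 is best.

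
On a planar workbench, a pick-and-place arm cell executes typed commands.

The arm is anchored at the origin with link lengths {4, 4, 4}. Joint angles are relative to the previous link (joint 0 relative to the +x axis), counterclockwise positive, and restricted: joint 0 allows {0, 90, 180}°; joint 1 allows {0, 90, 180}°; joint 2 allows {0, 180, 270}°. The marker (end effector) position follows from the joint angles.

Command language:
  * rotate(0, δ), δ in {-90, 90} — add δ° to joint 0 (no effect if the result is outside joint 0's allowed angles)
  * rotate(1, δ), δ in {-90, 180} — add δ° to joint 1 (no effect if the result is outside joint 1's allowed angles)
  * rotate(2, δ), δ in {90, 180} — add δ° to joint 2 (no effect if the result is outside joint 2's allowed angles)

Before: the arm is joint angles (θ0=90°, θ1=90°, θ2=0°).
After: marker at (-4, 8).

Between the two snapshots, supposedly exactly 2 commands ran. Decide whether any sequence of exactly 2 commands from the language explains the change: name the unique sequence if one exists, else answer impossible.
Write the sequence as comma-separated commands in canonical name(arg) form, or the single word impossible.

key: order matters: swapping rotate(2, 180) and rotate(2, 90) lands elsewhere
begin: joint angles (θ0=90°, θ1=90°, θ2=0°)
[1] after rotate(2, 180): joint angles (θ0=90°, θ1=90°, θ2=180°)
[2] after rotate(2, 90): joint angles (θ0=90°, θ1=90°, θ2=270°)
no rival 2-sequence matches.

rotate(2, 180), rotate(2, 90)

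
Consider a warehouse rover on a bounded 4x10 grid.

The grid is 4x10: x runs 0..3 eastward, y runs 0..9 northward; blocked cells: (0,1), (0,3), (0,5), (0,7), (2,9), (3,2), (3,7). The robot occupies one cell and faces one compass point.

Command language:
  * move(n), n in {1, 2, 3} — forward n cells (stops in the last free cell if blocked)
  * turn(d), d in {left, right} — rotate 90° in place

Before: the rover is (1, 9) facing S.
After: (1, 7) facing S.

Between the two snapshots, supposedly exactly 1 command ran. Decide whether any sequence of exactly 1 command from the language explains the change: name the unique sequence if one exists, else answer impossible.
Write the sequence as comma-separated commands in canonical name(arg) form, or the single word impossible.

key: still facing S — the one step turns nothing
begin: (1, 9) facing S
[1] after move(2): (1, 7) facing S
no rival 1-sequence matches.

move(2)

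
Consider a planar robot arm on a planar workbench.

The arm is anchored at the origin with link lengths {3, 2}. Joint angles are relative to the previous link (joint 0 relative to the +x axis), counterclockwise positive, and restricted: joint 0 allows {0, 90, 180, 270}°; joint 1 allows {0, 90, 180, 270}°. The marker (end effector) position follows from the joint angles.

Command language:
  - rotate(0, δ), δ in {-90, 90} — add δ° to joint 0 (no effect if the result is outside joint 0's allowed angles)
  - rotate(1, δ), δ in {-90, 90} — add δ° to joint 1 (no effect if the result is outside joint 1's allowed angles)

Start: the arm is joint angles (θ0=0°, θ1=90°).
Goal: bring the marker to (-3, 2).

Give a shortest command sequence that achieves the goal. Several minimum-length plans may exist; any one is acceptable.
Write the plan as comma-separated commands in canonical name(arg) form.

rotate(1, -90), rotate(1, -90), rotate(0, 90), rotate(0, 90)

start: joint angles (θ0=0°, θ1=90°)
[1] after rotate(1, -90): joint angles (θ0=0°, θ1=0°)
[2] after rotate(1, -90): joint angles (θ0=0°, θ1=270°)
[3] after rotate(0, 90): joint angles (θ0=90°, θ1=270°)
[4] after rotate(0, 90): joint angles (θ0=180°, θ1=270°)
no 3-step plan works, so 4 is optimal.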